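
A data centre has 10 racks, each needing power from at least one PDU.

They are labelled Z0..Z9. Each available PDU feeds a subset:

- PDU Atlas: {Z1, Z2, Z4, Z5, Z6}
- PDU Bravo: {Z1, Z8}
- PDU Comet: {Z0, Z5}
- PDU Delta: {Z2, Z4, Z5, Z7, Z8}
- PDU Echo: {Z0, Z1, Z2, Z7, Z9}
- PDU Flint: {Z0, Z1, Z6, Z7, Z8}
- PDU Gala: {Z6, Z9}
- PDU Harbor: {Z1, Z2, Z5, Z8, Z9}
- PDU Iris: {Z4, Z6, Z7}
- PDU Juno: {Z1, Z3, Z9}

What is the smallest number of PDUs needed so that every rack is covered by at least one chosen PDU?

Take {Atlas, Flint, Juno}. Their union is {Z0, Z1, Z2, Z3, Z4, Z5, Z6, Z7, Z8, Z9}, which is all 10 racks.
Only Juno contains Z3, so Juno is forced; the remaining 7 racks need at least 2 more PDUs (each remaining PDU adds at most 5) — so at least 3 PDUs are needed, and 3 is optimal.

3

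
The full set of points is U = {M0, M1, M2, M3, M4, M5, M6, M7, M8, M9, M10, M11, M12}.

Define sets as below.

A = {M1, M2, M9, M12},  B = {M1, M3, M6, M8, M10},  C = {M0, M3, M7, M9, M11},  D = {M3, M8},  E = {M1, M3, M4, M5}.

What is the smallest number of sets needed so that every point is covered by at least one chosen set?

4

Take {A, B, C, E}. Their union is {M0, M1, M2, M3, M4, M5, M6, M7, M8, M9, M10, M11, M12}, which is all 13 points.
Only A contains M2, so A is forced; the remaining 9 points need at least 3 more sets (each remaining set adds at most 4) — so at least 4 sets are needed, and 4 is optimal.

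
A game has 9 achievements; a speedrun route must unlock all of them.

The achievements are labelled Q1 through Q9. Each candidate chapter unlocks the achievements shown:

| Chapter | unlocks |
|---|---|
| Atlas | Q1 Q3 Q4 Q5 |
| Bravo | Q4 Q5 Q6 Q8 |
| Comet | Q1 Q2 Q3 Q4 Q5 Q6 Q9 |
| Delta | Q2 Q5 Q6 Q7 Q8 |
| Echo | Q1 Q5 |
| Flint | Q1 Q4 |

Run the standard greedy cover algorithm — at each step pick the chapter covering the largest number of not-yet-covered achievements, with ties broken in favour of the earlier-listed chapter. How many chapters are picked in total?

Greedy: pick Comet (covers 7 new) → pick Delta (covers 2 new). Total picks: 2.

2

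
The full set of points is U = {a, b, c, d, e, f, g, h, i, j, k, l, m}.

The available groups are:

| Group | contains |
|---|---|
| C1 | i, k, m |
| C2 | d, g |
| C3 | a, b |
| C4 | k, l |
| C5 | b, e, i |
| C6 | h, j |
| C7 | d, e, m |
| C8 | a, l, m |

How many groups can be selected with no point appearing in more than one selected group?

4

C1, C2, C3, C6 are pairwise disjoint (C1={i,k,m}; C2={d,g}; C3={a,b}; C6={h,j}).
Every remaining group overlaps one of these, and no 5 of the listed groups are pairwise disjoint, so 4 is the maximum.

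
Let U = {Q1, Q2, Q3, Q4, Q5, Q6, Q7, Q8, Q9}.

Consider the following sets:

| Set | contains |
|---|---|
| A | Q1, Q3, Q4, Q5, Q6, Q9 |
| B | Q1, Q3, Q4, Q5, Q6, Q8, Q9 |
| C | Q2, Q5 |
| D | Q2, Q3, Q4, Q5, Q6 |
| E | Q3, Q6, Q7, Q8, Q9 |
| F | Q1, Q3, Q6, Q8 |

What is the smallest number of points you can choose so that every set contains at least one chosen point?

H = {Q5, Q6} meets every set (each contains at least one member of H), and |H| = 2.
The sets C, E are pairwise disjoint, so any hitting set needs a separate point for each — at least 2. Hence 2 is optimal.

2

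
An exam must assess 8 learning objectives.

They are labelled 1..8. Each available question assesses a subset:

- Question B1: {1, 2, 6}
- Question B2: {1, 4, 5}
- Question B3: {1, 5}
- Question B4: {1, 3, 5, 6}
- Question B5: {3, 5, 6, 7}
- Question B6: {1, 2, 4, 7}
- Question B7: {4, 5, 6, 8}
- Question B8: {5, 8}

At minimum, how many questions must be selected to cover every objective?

B5 and B6 and B7 together: B5 ∪ B6 ∪ B7 = {1, 2, 3, 4, 5, 6, 7, 8} — every objective is covered.
No 2 of the 8 questions cover everything (all 28 combinations miss at least one objective), so 3 is optimal.

3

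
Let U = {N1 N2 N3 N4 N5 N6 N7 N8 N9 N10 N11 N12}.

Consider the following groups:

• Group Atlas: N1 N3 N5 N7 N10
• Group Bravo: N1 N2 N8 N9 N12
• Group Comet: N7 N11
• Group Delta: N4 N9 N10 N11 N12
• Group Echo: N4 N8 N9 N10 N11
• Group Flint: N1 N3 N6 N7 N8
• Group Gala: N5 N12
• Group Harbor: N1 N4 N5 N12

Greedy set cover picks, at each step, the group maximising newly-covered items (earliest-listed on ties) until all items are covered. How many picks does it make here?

Greedy: pick Atlas (covers 5 new) → pick Bravo (covers 4 new) → pick Delta (covers 2 new) → pick Flint (covers 1 new). Total picks: 4.

4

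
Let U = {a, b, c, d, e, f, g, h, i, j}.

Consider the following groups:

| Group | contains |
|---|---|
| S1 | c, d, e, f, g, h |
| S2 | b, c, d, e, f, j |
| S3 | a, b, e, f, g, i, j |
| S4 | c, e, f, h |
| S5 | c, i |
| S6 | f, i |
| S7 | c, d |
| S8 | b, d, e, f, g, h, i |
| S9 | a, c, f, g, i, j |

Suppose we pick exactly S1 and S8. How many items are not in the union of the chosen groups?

Union of S1, S8 = {b, c, d, e, f, g, h, i}.
Not covered: a, j — 2 items.

2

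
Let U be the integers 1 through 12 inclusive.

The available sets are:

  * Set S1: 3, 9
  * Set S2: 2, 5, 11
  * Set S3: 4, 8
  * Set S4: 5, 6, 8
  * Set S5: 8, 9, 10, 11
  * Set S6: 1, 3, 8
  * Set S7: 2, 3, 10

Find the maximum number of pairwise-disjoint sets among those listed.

S1, S2, S3 are pairwise disjoint (S1={3,9}; S2={2,5,11}; S3={4,8}).
Every remaining set overlaps one of these, and no 4 of the listed sets are pairwise disjoint, so 3 is the maximum.

3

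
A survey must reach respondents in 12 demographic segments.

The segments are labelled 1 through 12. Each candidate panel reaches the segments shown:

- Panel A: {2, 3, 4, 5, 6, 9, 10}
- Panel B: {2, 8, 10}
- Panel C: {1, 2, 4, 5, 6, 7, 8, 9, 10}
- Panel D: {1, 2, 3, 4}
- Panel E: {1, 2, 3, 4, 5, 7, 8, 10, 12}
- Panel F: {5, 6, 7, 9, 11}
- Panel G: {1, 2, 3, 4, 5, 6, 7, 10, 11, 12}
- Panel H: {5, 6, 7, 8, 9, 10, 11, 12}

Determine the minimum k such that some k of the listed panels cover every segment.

2

Take {G, H}. Their union is {1, 2, 3, 4, 5, 6, 7, 8, 9, 10, 11, 12}, which is all 12 segments.
No single panel has all 12 segments (the largest, G, has 10), so 2 is optimal.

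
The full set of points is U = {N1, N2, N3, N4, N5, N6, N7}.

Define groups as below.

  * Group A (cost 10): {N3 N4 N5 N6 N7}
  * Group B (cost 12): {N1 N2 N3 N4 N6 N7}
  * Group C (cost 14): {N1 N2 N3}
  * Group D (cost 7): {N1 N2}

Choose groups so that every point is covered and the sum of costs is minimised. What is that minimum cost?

17

A, D together cover every point (A ∪ D = {N1, N2, N3, N4, N5, N6, N7}); total cost 10 + 7 = 17.
No covering selection has total cost below 17.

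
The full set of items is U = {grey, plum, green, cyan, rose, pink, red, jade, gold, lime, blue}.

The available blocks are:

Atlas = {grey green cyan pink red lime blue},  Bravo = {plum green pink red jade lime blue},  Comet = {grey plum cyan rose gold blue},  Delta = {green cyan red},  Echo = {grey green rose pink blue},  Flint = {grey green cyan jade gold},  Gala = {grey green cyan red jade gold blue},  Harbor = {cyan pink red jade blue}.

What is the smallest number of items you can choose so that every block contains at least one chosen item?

Take H = {cyan, blue}. Each listed block contains at least one of these, so H is a hitting set of size 2.
No single item lies in every block, so at least 2 are needed and 2 is optimal.

2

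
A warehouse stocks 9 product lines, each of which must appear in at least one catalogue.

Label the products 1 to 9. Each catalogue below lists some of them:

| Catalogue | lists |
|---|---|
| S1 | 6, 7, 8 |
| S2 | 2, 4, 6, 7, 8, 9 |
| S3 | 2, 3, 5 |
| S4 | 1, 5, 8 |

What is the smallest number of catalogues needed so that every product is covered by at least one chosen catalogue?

3

S2 and S3 and S4 together: S2 ∪ S3 ∪ S4 = {1, 2, 3, 4, 5, 6, 7, 8, 9} — every product is covered.
Only S4 contains 1, so S4 is forced; the remaining 6 products need at least 2 more catalogues (each remaining catalogue adds at most 5) — so at least 3 catalogues are needed, and 3 is optimal.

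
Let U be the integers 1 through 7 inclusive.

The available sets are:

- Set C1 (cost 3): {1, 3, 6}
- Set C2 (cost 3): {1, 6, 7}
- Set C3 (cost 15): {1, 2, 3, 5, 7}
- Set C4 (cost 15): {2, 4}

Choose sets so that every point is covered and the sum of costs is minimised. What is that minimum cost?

C1, C3, C4 together cover every point (C1 ∪ C3 ∪ C4 = {1, 2, 3, 4, 5, 6, 7}); total cost 3 + 15 + 15 = 33.
The greedy pick C1, C2, C3, C4 costs 36; no covering selection beats 33.

33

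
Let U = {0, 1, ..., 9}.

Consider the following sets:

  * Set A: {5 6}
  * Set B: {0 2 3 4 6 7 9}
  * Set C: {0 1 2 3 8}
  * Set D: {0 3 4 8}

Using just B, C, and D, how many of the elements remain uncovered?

Union of B, C, D = {0, 1, 2, 3, 4, 6, 7, 8, 9}.
Not covered: 5 — 1 element.

1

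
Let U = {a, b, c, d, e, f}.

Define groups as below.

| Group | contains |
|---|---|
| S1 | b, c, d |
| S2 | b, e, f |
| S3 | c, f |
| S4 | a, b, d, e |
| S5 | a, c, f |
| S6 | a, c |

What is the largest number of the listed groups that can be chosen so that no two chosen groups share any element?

S3, S4 are pairwise disjoint (S3={c,f}; S4={a,b,d,e}).
Every remaining group overlaps one of these, and no 3 of the listed groups are pairwise disjoint, so 2 is the maximum.

2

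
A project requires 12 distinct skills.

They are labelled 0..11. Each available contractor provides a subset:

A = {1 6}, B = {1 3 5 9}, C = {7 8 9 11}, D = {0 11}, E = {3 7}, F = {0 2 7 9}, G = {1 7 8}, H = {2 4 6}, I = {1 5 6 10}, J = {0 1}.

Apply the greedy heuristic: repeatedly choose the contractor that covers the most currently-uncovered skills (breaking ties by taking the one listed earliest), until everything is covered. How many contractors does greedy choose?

Greedy: pick B (covers 4 new) → pick C (covers 3 new) → pick H (covers 3 new) → pick D (covers 1 new) → pick I (covers 1 new). Total picks: 5.

5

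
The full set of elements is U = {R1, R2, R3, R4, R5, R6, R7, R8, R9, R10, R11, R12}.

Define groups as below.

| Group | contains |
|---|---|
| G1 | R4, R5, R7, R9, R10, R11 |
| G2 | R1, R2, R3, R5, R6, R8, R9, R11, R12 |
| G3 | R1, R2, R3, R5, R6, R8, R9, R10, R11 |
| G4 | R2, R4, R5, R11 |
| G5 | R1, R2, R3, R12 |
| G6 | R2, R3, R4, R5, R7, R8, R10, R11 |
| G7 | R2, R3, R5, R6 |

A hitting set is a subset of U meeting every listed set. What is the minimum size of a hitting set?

2

Take H = {R2, R11}. Each listed group contains at least one of these, so H is a hitting set of size 2.
The groups G1, G5 are pairwise disjoint, so any hitting set needs a separate element for each — at least 2. Hence 2 is optimal.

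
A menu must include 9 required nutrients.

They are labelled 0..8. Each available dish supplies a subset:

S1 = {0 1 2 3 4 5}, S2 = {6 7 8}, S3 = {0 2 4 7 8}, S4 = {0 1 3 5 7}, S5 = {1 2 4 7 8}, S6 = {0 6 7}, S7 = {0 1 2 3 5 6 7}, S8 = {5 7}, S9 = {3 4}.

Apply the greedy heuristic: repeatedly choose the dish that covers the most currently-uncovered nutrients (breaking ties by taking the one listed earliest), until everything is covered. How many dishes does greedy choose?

2

Greedy: pick S7 (covers 7 new) → pick S3 (covers 2 new). Total picks: 2.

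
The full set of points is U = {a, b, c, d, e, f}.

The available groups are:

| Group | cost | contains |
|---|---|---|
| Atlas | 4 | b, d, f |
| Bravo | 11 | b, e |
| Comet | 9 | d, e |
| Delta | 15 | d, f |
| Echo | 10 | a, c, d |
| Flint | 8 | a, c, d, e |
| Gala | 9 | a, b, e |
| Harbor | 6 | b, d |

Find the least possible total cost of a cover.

Atlas, Flint together cover every point (Atlas ∪ Flint = {a, b, c, d, e, f}); total cost 4 + 8 = 12.
No covering selection has total cost below 12.

12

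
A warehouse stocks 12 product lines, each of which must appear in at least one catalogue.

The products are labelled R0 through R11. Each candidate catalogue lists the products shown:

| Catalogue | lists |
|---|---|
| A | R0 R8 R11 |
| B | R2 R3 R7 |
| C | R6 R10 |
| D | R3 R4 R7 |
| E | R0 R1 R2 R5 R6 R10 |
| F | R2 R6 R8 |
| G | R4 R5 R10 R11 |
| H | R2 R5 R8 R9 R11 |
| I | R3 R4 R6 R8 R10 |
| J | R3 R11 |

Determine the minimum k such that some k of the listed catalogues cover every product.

Take {D, E, H}. Their union is {R0, R1, R2, R3, R4, R5, R6, R7, R8, R9, R10, R11}, which is all 12 products.
Only E contains R1, so E is forced; the remaining 6 products need at least 2 more catalogues (each remaining catalogue adds at most 3) — so at least 3 catalogues are needed, and 3 is optimal.

3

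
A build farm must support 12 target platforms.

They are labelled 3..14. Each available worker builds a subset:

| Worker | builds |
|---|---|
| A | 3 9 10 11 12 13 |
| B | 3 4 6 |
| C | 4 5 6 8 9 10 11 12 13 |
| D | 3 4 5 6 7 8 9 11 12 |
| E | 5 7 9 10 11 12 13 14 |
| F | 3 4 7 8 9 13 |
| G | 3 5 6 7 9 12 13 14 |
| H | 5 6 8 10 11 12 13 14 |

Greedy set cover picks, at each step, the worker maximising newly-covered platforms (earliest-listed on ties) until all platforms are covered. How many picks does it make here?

Greedy: pick C (covers 9 new) → pick G (covers 3 new). Total picks: 2.

2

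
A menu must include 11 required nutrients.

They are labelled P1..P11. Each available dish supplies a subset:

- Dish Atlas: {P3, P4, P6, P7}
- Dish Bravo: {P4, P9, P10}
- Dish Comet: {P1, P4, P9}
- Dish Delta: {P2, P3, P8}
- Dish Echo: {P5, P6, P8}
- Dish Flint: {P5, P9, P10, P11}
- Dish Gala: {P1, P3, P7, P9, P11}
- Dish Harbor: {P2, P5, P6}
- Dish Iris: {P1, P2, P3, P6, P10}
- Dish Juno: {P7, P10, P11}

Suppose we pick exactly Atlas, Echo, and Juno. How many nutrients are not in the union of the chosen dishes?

3

Union of Atlas, Echo, Juno = {P3, P4, P5, P6, P7, P8, P10, P11}.
Not covered: P1, P2, P9 — 3 nutrients.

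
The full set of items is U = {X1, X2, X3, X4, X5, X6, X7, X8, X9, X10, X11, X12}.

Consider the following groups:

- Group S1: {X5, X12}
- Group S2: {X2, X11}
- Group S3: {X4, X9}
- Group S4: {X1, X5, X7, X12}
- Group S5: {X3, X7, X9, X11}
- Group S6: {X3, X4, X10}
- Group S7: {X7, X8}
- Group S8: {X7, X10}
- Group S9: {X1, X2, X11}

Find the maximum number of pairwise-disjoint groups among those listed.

4

S1, S2, S3, S7 are pairwise disjoint (S1={X5,X12}; S2={X2,X11}; S3={X4,X9}; S7={X7,X8}).
Every remaining group overlaps one of these, and no 5 of the listed groups are pairwise disjoint, so 4 is the maximum.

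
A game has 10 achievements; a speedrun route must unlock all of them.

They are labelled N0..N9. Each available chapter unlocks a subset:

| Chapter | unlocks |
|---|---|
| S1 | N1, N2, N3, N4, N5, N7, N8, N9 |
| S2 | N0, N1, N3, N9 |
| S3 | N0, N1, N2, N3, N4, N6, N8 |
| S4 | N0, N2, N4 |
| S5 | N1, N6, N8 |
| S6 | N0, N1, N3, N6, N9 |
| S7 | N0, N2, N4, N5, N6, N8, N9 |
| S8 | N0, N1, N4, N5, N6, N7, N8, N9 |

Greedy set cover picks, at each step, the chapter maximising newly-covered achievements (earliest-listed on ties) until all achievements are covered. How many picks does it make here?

Greedy: pick S1 (covers 8 new) → pick S3 (covers 2 new). Total picks: 2.

2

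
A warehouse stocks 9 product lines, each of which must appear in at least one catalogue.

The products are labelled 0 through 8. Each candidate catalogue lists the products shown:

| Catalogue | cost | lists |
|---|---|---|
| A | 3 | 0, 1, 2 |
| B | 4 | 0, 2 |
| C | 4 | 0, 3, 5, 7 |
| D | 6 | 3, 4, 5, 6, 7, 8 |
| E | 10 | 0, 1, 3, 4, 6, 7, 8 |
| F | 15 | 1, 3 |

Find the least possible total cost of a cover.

9

A, D together cover every product (A ∪ D = {0, 1, 2, 3, 4, 5, 6, 7, 8}); total cost 3 + 6 = 9.
No covering selection has total cost below 9.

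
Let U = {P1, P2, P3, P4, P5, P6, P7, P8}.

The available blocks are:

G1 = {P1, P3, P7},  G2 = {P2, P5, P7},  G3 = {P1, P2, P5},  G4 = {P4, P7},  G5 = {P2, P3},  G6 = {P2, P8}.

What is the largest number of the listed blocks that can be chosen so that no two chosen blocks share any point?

2

G4, G6 are pairwise disjoint (G4={P4,P7}; G6={P2,P8}).
Every remaining block overlaps one of these, and no 3 of the listed blocks are pairwise disjoint, so 2 is the maximum.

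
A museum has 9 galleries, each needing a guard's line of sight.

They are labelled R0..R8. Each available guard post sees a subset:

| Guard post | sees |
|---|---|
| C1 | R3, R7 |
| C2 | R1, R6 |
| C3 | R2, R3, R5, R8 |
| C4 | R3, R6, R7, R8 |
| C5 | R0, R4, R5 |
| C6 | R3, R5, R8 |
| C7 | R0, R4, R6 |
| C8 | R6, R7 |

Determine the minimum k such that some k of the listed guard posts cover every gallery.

4

Take {C2, C3, C4, C7}. Their union is {R0, R1, R2, R3, R4, R5, R6, R7, R8}, which is all 9 galleries.
No 3 of the 8 guard posts cover everything (all 56 combinations miss at least one gallery), so 4 is optimal.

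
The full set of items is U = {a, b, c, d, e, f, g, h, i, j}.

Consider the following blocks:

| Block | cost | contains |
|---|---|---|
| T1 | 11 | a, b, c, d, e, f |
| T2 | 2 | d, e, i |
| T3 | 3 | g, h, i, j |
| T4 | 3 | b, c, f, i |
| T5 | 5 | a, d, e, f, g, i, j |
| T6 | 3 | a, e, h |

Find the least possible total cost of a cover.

11

T2, T3, T4, T6 together cover every item (T2 ∪ T3 ∪ T4 ∪ T6 = {a, b, c, d, e, f, g, h, i, j}); total cost 2 + 3 + 3 + 3 = 11.
No covering selection has total cost below 11.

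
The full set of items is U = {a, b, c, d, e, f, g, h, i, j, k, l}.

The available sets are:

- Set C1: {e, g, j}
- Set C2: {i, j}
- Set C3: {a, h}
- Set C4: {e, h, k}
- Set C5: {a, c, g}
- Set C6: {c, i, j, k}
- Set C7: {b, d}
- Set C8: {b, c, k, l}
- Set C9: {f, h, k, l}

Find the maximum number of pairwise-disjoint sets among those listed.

C2, C5, C7, C9 are pairwise disjoint (C2={i,j}; C5={a,c,g}; C7={b,d}; C9={f,h,k,l}).
Every remaining set overlaps one of these, and no 5 of the listed sets are pairwise disjoint, so 4 is the maximum.

4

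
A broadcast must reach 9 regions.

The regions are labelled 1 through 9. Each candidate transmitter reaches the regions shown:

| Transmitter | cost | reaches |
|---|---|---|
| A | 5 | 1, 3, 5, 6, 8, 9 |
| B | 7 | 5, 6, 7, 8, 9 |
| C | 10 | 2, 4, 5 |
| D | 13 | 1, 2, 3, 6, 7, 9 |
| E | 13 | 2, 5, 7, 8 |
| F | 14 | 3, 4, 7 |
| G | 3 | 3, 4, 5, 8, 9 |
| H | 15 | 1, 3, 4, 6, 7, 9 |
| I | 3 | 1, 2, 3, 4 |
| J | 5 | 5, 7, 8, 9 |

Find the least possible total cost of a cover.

B, I together cover every region (B ∪ I = {1, 2, 3, 4, 5, 6, 7, 8, 9}); total cost 7 + 3 = 10.
The greedy pick G, I, B costs 13; no covering selection beats 10.

10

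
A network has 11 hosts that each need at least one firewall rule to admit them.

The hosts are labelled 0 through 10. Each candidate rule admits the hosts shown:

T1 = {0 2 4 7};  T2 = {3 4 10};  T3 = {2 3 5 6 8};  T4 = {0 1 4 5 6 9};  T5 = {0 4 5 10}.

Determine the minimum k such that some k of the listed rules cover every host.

Take {T1, T2, T3, T4}. Their union is {0, 1, 2, 3, 4, 5, 6, 7, 8, 9, 10}, which is all 11 hosts.
No 3 of the 5 rules cover everything (all 10 combinations miss at least one host), so 4 is optimal.

4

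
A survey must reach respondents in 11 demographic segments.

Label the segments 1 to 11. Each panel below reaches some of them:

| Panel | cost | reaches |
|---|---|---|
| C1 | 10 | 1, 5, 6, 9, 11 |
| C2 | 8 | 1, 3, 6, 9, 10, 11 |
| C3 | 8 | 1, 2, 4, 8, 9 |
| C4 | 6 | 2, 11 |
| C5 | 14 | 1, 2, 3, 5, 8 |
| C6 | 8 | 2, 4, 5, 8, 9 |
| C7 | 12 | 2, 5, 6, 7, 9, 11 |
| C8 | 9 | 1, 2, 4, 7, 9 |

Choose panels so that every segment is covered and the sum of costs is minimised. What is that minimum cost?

25

C2, C6, C8 together cover every segment (C2 ∪ C6 ∪ C8 = {1, 2, 3, 4, 5, 6, 7, 8, 9, 10, 11}); total cost 8 + 8 + 9 = 25.
No covering selection has total cost below 25.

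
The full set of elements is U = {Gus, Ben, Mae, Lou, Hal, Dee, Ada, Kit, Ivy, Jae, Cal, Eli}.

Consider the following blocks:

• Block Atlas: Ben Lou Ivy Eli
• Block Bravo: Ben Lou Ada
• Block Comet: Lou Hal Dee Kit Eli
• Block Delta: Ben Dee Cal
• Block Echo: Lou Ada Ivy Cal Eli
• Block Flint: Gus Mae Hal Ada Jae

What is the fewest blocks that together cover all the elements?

Take {Atlas, Comet, Delta, Flint}. Their union is {Gus, Ben, Mae, Lou, Hal, Dee, Ada, Kit, Ivy, Jae, Cal, Eli}, which is all 12 elements.
No 3 of the 6 blocks cover everything (all 20 combinations miss at least one element), so 4 is optimal.

4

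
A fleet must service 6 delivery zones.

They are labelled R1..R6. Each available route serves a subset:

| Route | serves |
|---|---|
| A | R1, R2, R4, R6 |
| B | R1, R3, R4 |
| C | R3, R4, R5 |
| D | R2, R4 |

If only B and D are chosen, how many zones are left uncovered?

Union of B, D = {R1, R2, R3, R4}.
Not covered: R5, R6 — 2 zones.

2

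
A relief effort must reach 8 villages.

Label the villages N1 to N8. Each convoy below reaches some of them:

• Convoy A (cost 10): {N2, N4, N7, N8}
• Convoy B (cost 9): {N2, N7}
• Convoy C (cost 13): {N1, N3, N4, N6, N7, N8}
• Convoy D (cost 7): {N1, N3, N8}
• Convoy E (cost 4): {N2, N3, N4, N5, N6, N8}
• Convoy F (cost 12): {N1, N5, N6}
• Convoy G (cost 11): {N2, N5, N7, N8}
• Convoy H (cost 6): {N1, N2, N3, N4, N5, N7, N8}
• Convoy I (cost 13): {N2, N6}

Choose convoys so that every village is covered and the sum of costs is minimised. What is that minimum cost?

10

E, H together cover every village (E ∪ H = {N1, N2, N3, N4, N5, N6, N7, N8}); total cost 4 + 6 = 10.
No covering selection has total cost below 10.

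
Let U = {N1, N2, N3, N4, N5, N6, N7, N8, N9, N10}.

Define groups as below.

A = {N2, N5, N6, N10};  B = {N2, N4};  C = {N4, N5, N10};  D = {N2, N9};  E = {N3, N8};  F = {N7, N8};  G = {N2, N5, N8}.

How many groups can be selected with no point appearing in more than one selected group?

C, D, F are pairwise disjoint (C={N4,N5,N10}; D={N2,N9}; F={N7,N8}).
Every remaining group overlaps one of these, and no 4 of the listed groups are pairwise disjoint, so 3 is the maximum.

3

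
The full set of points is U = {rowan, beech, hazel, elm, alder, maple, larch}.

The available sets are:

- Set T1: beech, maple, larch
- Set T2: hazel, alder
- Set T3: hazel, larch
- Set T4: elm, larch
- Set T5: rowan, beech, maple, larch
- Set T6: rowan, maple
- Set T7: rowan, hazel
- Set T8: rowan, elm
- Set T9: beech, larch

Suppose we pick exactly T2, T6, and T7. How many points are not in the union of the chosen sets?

Union of T2, T6, T7 = {rowan, hazel, alder, maple}.
Not covered: beech, elm, larch — 3 points.

3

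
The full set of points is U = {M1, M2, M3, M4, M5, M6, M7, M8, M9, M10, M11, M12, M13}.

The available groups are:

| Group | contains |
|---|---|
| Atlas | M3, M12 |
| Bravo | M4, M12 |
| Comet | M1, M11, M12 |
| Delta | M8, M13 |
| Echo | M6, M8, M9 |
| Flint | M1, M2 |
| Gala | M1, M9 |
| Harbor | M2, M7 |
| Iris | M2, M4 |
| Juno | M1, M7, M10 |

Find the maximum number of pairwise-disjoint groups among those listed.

4

Atlas, Echo, Iris, Juno are pairwise disjoint (Atlas={M3,M12}; Echo={M6,M8,M9}; Iris={M2,M4}; Juno={M1,M7,M10}).
Every remaining group overlaps one of these, and no 5 of the listed groups are pairwise disjoint, so 4 is the maximum.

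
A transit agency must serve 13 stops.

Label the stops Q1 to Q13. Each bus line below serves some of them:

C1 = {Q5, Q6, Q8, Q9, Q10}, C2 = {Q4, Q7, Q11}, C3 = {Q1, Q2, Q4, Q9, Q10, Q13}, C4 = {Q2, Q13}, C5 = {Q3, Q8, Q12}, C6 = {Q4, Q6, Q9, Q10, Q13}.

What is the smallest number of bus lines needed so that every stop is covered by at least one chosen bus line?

4

Take {C1, C2, C3, C5}. Their union is {Q1, Q2, Q3, Q4, Q5, Q6, Q7, Q8, Q9, Q10, Q11, Q12, Q13}, which is all 13 stops.
Only C3 contains Q1, so C3 is forced; the remaining 7 stops need at least 3 more bus lines (each remaining bus line adds at most 3) — so at least 4 bus lines are needed, and 4 is optimal.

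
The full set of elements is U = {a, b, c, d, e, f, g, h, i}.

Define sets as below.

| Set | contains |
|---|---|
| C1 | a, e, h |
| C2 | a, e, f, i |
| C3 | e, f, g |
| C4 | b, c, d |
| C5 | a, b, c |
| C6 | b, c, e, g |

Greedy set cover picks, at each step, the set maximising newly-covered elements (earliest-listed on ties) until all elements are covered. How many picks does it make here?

4

Greedy: pick C2 (covers 4 new) → pick C4 (covers 3 new) → pick C1 (covers 1 new) → pick C3 (covers 1 new). Total picks: 4.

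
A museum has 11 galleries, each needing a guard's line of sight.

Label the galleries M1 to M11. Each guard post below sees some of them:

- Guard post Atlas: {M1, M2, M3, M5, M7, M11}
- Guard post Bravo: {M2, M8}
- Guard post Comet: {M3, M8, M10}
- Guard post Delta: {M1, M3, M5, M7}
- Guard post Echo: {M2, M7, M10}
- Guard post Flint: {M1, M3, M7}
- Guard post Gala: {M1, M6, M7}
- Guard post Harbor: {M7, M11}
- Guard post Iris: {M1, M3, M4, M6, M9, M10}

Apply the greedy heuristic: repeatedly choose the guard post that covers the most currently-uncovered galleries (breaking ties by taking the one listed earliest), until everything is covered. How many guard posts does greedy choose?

Greedy: pick Atlas (covers 6 new) → pick Iris (covers 4 new) → pick Bravo (covers 1 new). Total picks: 3.

3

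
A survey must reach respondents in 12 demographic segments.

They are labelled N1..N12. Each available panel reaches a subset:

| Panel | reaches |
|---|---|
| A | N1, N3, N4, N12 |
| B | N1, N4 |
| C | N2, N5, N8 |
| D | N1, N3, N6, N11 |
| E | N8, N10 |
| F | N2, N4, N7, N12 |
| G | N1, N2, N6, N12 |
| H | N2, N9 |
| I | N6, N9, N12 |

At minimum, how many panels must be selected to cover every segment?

C and D and E and F and I together: C ∪ D ∪ E ∪ F ∪ I = {N1, N2, N3, N4, N5, N6, N7, N8, N9, N10, N11, N12} — every segment is covered.
No 4 of the 9 panels cover everything (all 126 combinations miss at least one segment), so 5 is optimal.

5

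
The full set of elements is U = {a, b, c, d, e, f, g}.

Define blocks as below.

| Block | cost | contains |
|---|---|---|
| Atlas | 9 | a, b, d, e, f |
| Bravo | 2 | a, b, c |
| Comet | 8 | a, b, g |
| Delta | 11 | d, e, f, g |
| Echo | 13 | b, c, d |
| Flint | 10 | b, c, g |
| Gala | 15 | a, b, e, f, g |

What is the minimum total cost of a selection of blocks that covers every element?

13

Bravo, Delta together cover every element (Bravo ∪ Delta = {a, b, c, d, e, f, g}); total cost 2 + 11 = 13.
No covering selection has total cost below 13.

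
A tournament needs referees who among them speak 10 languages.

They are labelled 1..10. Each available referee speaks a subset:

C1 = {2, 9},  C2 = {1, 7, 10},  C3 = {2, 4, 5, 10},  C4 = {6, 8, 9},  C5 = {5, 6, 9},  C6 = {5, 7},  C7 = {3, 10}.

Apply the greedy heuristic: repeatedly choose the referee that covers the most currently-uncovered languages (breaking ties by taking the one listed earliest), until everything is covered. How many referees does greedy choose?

4

Greedy: pick C3 (covers 4 new) → pick C4 (covers 3 new) → pick C2 (covers 2 new) → pick C7 (covers 1 new). Total picks: 4.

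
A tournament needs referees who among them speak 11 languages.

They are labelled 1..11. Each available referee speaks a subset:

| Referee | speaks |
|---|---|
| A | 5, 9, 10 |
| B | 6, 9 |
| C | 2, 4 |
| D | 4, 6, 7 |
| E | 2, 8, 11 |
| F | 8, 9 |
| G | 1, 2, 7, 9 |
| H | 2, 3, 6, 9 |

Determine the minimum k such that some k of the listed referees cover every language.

Take {A, C, E, G, H}. Their union is {1, 2, 3, 4, 5, 6, 7, 8, 9, 10, 11}, which is all 11 languages.
Only G contains 1, so G is forced; the remaining 7 languages need at least 4 more referees (each remaining referee adds at most 2) — so at least 5 referees are needed, and 5 is optimal.

5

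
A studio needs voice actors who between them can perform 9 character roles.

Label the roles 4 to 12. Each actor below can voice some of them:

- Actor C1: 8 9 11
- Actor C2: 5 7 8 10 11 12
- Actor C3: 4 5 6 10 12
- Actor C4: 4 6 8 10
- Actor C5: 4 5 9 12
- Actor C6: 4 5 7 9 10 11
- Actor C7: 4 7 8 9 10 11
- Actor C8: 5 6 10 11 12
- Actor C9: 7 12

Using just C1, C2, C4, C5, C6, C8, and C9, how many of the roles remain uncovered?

Union of C1, C2, C4, C5, C6, C8, C9 = {4, 5, 6, 7, 8, 9, 10, 11, 12} — that's every role, so 0 are uncovered.

0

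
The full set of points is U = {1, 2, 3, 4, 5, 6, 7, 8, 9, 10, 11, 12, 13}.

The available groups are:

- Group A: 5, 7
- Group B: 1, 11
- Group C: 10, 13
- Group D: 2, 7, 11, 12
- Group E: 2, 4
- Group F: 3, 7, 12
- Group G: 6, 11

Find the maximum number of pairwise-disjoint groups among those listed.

A, C, E, G are pairwise disjoint (A={5,7}; C={10,13}; E={2,4}; G={6,11}).
Every remaining group overlaps one of these, and no 5 of the listed groups are pairwise disjoint, so 4 is the maximum.

4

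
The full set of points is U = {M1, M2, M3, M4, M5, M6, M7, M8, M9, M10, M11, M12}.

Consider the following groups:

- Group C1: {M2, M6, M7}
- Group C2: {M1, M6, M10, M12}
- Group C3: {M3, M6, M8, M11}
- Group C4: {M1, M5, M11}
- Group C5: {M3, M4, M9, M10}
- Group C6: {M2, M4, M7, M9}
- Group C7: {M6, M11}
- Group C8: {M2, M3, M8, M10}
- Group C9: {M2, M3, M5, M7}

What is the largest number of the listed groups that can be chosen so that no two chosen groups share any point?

3

C1, C4, C5 are pairwise disjoint (C1={M2,M6,M7}; C4={M1,M5,M11}; C5={M3,M4,M9,M10}).
Every remaining group overlaps one of these, and no 4 of the listed groups are pairwise disjoint, so 3 is the maximum.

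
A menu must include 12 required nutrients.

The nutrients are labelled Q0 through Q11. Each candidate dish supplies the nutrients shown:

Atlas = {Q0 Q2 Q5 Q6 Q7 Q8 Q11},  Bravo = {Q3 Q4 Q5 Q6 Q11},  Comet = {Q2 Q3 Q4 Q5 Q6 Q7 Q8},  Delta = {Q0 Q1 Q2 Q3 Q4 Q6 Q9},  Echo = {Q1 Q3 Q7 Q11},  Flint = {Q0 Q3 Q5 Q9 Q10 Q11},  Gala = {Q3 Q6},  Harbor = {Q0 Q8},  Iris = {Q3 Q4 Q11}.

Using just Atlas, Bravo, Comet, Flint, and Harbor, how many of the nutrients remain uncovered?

1

Union of Atlas, Bravo, Comet, Flint, Harbor = {Q0, Q2, Q3, Q4, Q5, Q6, Q7, Q8, Q9, Q10, Q11}.
Not covered: Q1 — 1 nutrient.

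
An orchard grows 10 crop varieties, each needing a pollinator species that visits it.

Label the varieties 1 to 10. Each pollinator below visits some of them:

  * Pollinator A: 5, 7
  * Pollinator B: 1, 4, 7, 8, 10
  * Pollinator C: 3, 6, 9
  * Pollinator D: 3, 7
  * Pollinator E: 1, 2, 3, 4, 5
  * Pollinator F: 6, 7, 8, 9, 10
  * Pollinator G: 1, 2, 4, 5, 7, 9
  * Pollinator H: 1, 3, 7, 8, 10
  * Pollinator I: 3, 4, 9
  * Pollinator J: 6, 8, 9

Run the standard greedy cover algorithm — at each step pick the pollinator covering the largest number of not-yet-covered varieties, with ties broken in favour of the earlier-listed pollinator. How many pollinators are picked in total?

Greedy: pick G (covers 6 new) → pick F (covers 3 new) → pick C (covers 1 new). Total picks: 3.
(The true minimum cover uses only 2 pollinators, so greedy is not optimal here.)

3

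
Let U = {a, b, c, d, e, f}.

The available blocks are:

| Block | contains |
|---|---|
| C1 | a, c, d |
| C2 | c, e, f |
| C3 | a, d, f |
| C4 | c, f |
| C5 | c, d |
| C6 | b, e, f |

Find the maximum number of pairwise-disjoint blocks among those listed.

2

C5, C6 are pairwise disjoint (C5={c,d}; C6={b,e,f}).
Every remaining block overlaps one of these, and no 3 of the listed blocks are pairwise disjoint, so 2 is the maximum.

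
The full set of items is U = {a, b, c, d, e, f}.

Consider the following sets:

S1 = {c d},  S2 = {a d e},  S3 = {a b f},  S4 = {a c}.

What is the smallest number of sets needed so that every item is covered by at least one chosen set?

3

S2, S3, and S4 cover everything between them: the union {a, b, c, d, e, f} is all of U.
Only S3 contains b, so S3 is forced; the remaining 3 items need at least 2 more sets (each remaining set adds at most 2) — so at least 3 sets are needed, and 3 is optimal.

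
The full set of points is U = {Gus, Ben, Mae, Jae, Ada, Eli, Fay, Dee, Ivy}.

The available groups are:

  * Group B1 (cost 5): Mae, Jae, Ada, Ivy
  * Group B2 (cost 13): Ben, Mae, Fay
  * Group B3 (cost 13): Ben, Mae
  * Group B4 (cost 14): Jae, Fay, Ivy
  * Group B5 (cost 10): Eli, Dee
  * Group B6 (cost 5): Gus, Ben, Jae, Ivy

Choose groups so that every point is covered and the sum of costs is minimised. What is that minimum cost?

B1, B2, B5, B6 together cover every point (B1 ∪ B2 ∪ B5 ∪ B6 = {Gus, Ben, Mae, Jae, Ada, Eli, Fay, Dee, Ivy}); total cost 5 + 13 + 10 + 5 = 33.
No covering selection has total cost below 33.

33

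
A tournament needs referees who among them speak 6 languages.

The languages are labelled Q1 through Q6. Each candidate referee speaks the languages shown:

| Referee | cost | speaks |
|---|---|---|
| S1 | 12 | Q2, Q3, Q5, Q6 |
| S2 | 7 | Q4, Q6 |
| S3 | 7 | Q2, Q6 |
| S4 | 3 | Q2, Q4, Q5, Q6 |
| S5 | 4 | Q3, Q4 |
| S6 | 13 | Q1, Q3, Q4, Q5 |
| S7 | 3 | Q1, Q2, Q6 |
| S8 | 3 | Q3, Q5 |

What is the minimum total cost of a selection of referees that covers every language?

9

S4, S7, S8 together cover every language (S4 ∪ S7 ∪ S8 = {Q1, Q2, Q3, Q4, Q5, Q6}); total cost 3 + 3 + 3 = 9.
No covering selection has total cost below 9.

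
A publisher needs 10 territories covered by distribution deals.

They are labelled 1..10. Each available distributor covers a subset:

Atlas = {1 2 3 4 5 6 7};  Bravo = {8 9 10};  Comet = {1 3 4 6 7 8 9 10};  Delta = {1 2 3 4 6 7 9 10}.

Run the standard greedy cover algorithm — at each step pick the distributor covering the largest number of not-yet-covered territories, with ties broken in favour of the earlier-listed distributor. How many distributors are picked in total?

2

Greedy: pick Comet (covers 8 new) → pick Atlas (covers 2 new). Total picks: 2.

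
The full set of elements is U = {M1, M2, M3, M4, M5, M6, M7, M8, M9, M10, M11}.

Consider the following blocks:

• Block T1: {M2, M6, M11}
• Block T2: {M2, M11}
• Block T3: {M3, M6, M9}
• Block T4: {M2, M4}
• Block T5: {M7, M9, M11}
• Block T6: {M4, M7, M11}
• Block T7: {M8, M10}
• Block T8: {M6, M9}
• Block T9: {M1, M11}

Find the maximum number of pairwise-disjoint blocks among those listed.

4

T4, T7, T8, T9 are pairwise disjoint (T4={M2,M4}; T7={M8,M10}; T8={M6,M9}; T9={M1,M11}).
Every remaining block overlaps one of these, and no 5 of the listed blocks are pairwise disjoint, so 4 is the maximum.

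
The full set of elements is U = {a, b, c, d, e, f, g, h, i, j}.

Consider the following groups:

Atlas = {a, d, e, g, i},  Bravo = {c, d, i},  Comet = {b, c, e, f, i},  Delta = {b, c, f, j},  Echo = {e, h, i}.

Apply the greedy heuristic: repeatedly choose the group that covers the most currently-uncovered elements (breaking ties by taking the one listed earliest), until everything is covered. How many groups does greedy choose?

3

Greedy: pick Atlas (covers 5 new) → pick Delta (covers 4 new) → pick Echo (covers 1 new). Total picks: 3.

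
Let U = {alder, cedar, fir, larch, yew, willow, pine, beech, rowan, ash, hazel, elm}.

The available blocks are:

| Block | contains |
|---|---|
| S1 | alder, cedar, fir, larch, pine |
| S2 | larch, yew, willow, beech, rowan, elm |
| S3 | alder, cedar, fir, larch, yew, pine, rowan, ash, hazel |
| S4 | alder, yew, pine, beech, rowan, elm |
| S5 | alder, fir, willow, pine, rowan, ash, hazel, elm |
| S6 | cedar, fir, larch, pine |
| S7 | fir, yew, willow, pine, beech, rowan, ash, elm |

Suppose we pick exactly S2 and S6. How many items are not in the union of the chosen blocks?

Union of S2, S6 = {cedar, fir, larch, yew, willow, pine, beech, rowan, elm}.
Not covered: alder, ash, hazel — 3 items.

3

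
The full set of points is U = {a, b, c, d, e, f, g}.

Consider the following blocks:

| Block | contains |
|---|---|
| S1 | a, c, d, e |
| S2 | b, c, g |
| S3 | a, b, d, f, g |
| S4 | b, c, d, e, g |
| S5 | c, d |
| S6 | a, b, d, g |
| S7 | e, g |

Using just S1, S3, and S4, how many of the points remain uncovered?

Union of S1, S3, S4 = {a, b, c, d, e, f, g} — that's every point, so 0 are uncovered.

0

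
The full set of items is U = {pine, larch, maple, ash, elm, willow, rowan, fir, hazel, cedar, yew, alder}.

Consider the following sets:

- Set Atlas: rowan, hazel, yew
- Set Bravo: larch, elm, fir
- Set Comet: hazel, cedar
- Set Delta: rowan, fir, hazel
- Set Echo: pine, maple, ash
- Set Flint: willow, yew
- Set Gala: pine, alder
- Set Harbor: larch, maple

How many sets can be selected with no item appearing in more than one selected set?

Bravo, Comet, Flint, Gala are pairwise disjoint (Bravo={larch,elm,fir}; Comet={hazel,cedar}; Flint={willow,yew}; Gala={pine,alder}).
Every remaining set overlaps one of these, and no 5 of the listed sets are pairwise disjoint, so 4 is the maximum.

4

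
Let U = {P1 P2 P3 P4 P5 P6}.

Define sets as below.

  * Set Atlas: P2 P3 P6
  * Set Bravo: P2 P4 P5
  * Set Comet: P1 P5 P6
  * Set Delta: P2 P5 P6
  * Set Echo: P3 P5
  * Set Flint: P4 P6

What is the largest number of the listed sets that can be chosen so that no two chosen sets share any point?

Echo, Flint are pairwise disjoint (Echo={P3,P5}; Flint={P4,P6}).
Every remaining set overlaps one of these, and no 3 of the listed sets are pairwise disjoint, so 2 is the maximum.

2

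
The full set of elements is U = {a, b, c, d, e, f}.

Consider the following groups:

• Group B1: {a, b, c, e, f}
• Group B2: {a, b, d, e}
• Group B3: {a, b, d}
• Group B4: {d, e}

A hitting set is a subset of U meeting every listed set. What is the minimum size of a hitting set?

Take H = {d, f}. Each listed group contains at least one of these, so H is a hitting set of size 2.
No single element lies in every group, so at least 2 are needed and 2 is optimal.

2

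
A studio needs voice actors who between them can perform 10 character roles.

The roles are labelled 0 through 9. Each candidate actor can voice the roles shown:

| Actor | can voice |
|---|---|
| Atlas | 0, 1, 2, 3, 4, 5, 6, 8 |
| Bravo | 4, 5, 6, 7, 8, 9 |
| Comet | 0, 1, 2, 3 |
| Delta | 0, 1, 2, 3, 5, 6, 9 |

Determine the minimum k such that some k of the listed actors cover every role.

2

Take {Atlas, Bravo}. Their union is {0, 1, 2, 3, 4, 5, 6, 7, 8, 9}, which is all 10 roles.
No single actor has all 10 roles (the largest, Atlas, has 8), so 2 is optimal.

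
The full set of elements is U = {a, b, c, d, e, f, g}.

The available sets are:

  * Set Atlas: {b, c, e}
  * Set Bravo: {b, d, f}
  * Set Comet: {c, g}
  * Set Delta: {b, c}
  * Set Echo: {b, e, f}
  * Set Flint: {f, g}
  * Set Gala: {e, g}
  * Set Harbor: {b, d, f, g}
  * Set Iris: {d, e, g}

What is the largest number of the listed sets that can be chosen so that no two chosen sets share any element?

Atlas, Flint are pairwise disjoint (Atlas={b,c,e}; Flint={f,g}).
Every remaining set overlaps one of these, and no 3 of the listed sets are pairwise disjoint, so 2 is the maximum.

2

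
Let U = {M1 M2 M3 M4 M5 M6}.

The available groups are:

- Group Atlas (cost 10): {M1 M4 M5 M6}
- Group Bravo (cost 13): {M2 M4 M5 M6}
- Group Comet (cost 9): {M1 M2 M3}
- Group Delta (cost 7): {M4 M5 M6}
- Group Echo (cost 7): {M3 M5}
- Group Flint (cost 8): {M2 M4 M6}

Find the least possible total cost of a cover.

Comet, Delta together cover every element (Comet ∪ Delta = {M1, M2, M3, M4, M5, M6}); total cost 9 + 7 = 16.
No covering selection has total cost below 16.

16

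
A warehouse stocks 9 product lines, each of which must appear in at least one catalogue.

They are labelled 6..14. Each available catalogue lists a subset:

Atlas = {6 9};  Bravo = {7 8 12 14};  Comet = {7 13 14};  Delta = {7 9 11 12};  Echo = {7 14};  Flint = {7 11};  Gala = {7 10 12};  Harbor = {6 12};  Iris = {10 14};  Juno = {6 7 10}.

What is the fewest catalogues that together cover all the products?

Take {Bravo, Comet, Delta, Juno}. Their union is {6, 7, 8, 9, 10, 11, 12, 13, 14}, which is all 9 products.
Only Bravo contains 8, so Bravo is forced; the remaining 5 products need at least 3 more catalogues (each remaining catalogue adds at most 2) — so at least 4 catalogues are needed, and 4 is optimal.

4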